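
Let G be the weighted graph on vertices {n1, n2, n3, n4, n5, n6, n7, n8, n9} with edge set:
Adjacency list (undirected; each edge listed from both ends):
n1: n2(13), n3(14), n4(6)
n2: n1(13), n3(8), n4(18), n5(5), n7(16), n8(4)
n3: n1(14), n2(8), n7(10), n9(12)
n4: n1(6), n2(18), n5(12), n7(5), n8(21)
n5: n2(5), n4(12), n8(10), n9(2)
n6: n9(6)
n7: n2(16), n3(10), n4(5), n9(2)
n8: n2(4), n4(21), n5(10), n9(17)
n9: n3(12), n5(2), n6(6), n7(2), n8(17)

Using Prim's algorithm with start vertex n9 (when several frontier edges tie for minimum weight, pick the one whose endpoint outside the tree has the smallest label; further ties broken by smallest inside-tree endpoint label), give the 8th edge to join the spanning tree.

Prim's algorithm from n9:
Step 1: cheapest edge leaving the tree is n5-n9 (2); add n5.
Step 2: cheapest edge leaving the tree is n7-n9 (2); add n7.
Step 3: cheapest edge leaving the tree is n2-n5 (5); add n2.
Step 4: cheapest edge leaving the tree is n2-n8 (4); add n8.
Step 5: cheapest edge leaving the tree is n4-n7 (5); add n4.
Step 6: cheapest edge leaving the tree is n1-n4 (6); add n1.
Step 7: cheapest edge leaving the tree is n6-n9 (6); add n6.
Step 8: cheapest edge leaving the tree is n2-n3 (8); add n3.
The 8th edge added is n2-n3.

n2-n3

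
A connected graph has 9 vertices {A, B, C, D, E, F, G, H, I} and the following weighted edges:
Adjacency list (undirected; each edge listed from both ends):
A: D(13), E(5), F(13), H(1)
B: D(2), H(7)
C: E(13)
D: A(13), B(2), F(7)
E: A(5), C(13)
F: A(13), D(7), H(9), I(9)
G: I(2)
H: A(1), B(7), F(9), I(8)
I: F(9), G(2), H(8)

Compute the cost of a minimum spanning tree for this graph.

45

Kruskal's algorithm — process edges by increasing weight (ties by edge label):
A—H (1): add — endpoints in different components.
B—D (2): add — endpoints in different components.
G—I (2): add — endpoints in different components.
A—E (5): add — endpoints in different components.
B—H (7): add — endpoints in different components.
D—F (7): add — endpoints in different components.
H—I (8): add — endpoints in different components.
F—H (9): skip — F and H already connected.
F—I (9): skip — F and I already connected.
A—D (13): skip — A and D already connected.
A—F (13): skip — A and F already connected.
C—E (13): add — endpoints in different components.
MST edges: A—H, B—D, G—I, A—E, B—H, D—F, H—I, C—E; total weight 1+2+2+5+7+7+8+13 = 45.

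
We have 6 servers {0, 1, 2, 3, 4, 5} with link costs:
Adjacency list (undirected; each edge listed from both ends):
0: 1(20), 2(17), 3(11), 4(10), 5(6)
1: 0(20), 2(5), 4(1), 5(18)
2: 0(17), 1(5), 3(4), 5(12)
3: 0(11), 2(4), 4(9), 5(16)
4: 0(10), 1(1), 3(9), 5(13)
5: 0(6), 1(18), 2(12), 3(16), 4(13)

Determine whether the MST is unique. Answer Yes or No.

Kruskal: consider edges lightest-first.
1—4 (1): add. Components now {0} {1,4} {2} {3} {5}
2—3 (4): add. Components now {0} {1,4} {2,3} {5}
1—2 (5): add. Components now {0} {1,2,3,4} {5}
0—5 (6): add. Components now {0,5} {1,2,3,4}
3—4 (9): skip — 3 and 4 already connected.
0—4 (10): add. Components now {0,1,2,3,4,5}
Every non-tree edge has weight strictly greater than the heaviest edge on the tree path between its endpoints, so the MST is unique.

Yes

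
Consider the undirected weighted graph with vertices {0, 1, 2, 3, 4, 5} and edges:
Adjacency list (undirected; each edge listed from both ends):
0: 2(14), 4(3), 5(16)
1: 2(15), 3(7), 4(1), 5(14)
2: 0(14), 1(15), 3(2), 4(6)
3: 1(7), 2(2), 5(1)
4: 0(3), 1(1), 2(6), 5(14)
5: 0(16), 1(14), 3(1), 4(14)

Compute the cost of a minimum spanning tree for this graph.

Sort edges by weight, then run Kruskal:
1–4 (1): add — endpoints in different components.
3–5 (1): add — endpoints in different components.
2–3 (2): add — endpoints in different components.
0–4 (3): add — endpoints in different components.
2–4 (6): add — endpoints in different components.
MST edges: 1–4, 3–5, 2–3, 0–4, 2–4; total weight 1+1+2+3+6 = 13.

13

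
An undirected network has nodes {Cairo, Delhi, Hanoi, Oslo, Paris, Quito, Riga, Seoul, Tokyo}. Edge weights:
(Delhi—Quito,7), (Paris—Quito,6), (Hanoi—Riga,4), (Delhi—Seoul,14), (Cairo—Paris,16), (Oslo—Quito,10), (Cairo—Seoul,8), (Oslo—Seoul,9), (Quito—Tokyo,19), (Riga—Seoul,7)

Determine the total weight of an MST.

70

Prim's algorithm from Seoul:
Step 1: cheapest edge leaving the tree is Riga—Seoul (7); add Riga.
Step 2: cheapest edge leaving the tree is Hanoi—Riga (4); add Hanoi.
Step 3: cheapest edge leaving the tree is Cairo—Seoul (8); add Cairo.
Step 4: cheapest edge leaving the tree is Oslo—Seoul (9); add Oslo.
Step 5: cheapest edge leaving the tree is Oslo—Quito (10); add Quito.
Step 6: cheapest edge leaving the tree is Paris—Quito (6); add Paris.
Step 7: cheapest edge leaving the tree is Delhi—Quito (7); add Delhi.
Step 8: cheapest edge leaving the tree is Quito—Tokyo (19); add Tokyo.
MST edges: Riga—Seoul, Hanoi—Riga, Cairo—Seoul, Oslo—Seoul, Oslo—Quito, Paris—Quito, Delhi—Quito, Quito—Tokyo; total weight 7+4+8+9+10+6+7+19 = 70.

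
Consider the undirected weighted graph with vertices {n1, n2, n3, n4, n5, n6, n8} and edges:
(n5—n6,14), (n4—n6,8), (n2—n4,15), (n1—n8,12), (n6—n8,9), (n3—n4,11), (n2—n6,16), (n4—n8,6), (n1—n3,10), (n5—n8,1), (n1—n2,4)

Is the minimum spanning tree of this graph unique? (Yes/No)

Yes

Sort edges by weight, then run Kruskal:
n5—n8 (1): add. Components now {n1} {n3} {n2} {n6} {n5,n8} {n4}
n1—n2 (4): add. Components now {n1,n2} {n3} {n6} {n5,n8} {n4}
n4—n8 (6): add. Components now {n1,n2} {n3} {n6} {n4,n5,n8}
n4—n6 (8): add. Components now {n1,n2} {n3} {n4,n5,n6,n8}
n6—n8 (9): skip — n6 and n8 already connected.
n1—n3 (10): add. Components now {n1,n2,n3} {n4,n5,n6,n8}
n3—n4 (11): add. Components now {n1,n2,n3,n4,n5,n6,n8}
Every non-tree edge has weight strictly greater than the heaviest edge on the tree path between its endpoints, so the MST is unique.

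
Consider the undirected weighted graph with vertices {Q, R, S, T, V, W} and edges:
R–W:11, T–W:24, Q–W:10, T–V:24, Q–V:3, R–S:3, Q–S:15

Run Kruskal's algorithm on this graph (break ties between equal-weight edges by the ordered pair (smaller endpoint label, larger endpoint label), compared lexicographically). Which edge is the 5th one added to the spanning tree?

Kruskal's algorithm — process edges by increasing weight (ties by edge label):
Q–V (3): add. Components now {R} {S} {W} {Q,V} {T}
R–S (3): add. Components now {R,S} {W} {Q,V} {T}
Q–W (10): add. Components now {R,S} {Q,V,W} {T}
R–W (11): add. Components now {Q,R,S,V,W} {T}
Q–S (15): skip — S and Q already connected.
T–V (24): add. Components now {Q,R,S,T,V,W}
The 5th edge added is T–V.

T-V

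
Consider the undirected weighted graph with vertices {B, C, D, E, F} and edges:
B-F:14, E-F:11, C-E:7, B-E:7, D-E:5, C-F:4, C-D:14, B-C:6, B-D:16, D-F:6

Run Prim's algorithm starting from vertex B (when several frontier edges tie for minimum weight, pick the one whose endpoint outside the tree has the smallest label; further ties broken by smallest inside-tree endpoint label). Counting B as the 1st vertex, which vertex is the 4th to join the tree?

Grow the tree from B using Prim:
Step 1: cheapest edge leaving the tree is B-C (6); add C.
Step 2: cheapest edge leaving the tree is C-F (4); add F.
Step 3: cheapest edge leaving the tree is D-F (6); add D.
Step 4: cheapest edge leaving the tree is D-E (5); add E.
Vertex order: B, C, F, D, E. The 4th vertex is D.

D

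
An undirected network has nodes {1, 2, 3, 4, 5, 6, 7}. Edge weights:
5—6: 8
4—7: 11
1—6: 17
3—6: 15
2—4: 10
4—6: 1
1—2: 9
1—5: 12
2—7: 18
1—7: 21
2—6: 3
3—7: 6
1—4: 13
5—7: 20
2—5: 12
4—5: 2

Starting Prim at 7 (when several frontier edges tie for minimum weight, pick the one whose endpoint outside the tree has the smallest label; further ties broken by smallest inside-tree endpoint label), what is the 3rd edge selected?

4-6

Prim, starting at 7.
Step 1: cheapest edge leaving the tree is 3—7 (6); add 3.
Step 2: cheapest edge leaving the tree is 4—7 (11); add 4.
Step 3: cheapest edge leaving the tree is 4—6 (1); add 6.
Step 4: cheapest edge leaving the tree is 4—5 (2); add 5.
Step 5: cheapest edge leaving the tree is 2—6 (3); add 2.
Step 6: cheapest edge leaving the tree is 1—2 (9); add 1.
The 3rd edge added is 4—6.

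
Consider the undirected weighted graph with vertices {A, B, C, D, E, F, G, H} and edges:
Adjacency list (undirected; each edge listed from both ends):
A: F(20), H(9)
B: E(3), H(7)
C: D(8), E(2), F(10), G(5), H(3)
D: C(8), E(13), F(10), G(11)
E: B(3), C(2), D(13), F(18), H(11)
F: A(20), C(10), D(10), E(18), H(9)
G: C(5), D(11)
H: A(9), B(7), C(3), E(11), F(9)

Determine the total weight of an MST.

39

Kruskal: consider edges lightest-first.
C—E (2): add — endpoints in different components.
B—E (3): add — endpoints in different components.
C—H (3): add — endpoints in different components.
C—G (5): add — endpoints in different components.
B—H (7): skip — B and H already connected.
C—D (8): add — endpoints in different components.
A—H (9): add — endpoints in different components.
F—H (9): add — endpoints in different components.
MST edges: C—E, B—E, C—H, C—G, C—D, A—H, F—H; total weight 2+3+3+5+8+9+9 = 39.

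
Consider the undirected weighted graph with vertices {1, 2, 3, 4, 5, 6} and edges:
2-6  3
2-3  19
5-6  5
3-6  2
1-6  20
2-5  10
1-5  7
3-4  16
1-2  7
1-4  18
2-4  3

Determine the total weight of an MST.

20

Kruskal: consider edges lightest-first.
3-6 (2): add. Components now {1} {2} {3,6} {4} {5}
2-4 (3): add. Components now {1} {2,4} {3,6} {5}
2-6 (3): add. Components now {1} {2,3,4,6} {5}
5-6 (5): add. Components now {1} {2,3,4,5,6}
1-2 (7): add. Components now {1,2,3,4,5,6}
MST edges: 3-6, 2-4, 2-6, 5-6, 1-2; total weight 2+3+3+5+7 = 20.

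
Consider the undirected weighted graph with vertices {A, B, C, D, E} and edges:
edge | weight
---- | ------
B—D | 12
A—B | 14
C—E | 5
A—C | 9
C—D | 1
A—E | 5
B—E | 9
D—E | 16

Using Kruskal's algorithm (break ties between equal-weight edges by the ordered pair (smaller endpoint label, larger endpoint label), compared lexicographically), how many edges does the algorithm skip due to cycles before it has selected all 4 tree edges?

1

Kruskal's algorithm — process edges by increasing weight (ties by edge label):
C—D (1): add. Components now {A} {B} {C,D} {E}
A—E (5): add. Components now {A,E} {B} {C,D}
C—E (5): add. Components now {A,C,D,E} {B}
A—C (9): skip — A and C already connected.
B—E (9): add. Components now {A,B,C,D,E}
Edges rejected before the tree was complete: 1.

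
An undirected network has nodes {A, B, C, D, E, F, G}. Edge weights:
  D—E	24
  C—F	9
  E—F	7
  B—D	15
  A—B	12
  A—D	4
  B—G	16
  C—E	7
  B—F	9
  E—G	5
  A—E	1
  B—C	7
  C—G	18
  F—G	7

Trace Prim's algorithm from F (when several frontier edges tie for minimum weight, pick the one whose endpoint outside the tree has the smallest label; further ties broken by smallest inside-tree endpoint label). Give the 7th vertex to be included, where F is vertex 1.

Grow the tree from F using Prim:
Step 1: frontier [E—F 7, F—G 7, B—F 9, C—F 9] → take E—F (7); add E.
Step 2: frontier [A—E 1, E—G 5, C—E 7, D—E 24, F—G 7, B—F 9, C—F 9] → take A—E (1); add A.
Step 3: frontier [A—D 4, A—B 12, E—G 5, C—E 7, D—E 24, F—G 7, B—F 9, C—F 9] → take A—D (4); add D.
Step 4: frontier [A—B 12, B—D 15, E—G 5, C—E 7, F—G 7, B—F 9, C—F 9] → take E—G (5); add G.
Step 5: frontier [A—B 12, B—D 15, C—E 7, B—F 9, C—F 9, B—G 16, C—G 18] → take C—E (7); add C.
Step 6: frontier [A—B 12, B—C 7, B—D 15, B—F 9, B—G 16] → take B—C (7); add B.
Vertex order: F, E, A, D, G, C, B. The 7th vertex is B.

B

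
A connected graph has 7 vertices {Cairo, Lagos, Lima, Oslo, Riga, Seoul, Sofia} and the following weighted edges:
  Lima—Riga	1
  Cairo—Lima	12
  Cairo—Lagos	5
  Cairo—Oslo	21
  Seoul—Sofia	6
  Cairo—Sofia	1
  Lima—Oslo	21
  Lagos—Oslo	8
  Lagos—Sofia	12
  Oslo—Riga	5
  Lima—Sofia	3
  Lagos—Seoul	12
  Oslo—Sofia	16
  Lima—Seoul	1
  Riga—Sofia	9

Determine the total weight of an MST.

Grow the tree from Sofia using Prim:
Step 1: cheapest edge leaving the tree is Cairo—Sofia (1); add Cairo.
Step 2: cheapest edge leaving the tree is Lima—Sofia (3); add Lima.
Step 3: cheapest edge leaving the tree is Lima—Riga (1); add Riga.
Step 4: cheapest edge leaving the tree is Lima—Seoul (1); add Seoul.
Step 5: cheapest edge leaving the tree is Cairo—Lagos (5); add Lagos.
Step 6: cheapest edge leaving the tree is Oslo—Riga (5); add Oslo.
MST edges: Cairo—Sofia, Lima—Sofia, Lima—Riga, Lima—Seoul, Cairo—Lagos, Oslo—Riga; total weight 1+3+1+1+5+5 = 16.

16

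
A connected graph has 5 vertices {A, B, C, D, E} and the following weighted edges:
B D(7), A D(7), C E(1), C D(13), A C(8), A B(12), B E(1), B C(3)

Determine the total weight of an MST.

16

Prim's algorithm from C:
Step 1: cheapest edge leaving the tree is C E (1); add E.
Step 2: cheapest edge leaving the tree is B E (1); add B.
Step 3: cheapest edge leaving the tree is B D (7); add D.
Step 4: cheapest edge leaving the tree is A D (7); add A.
MST edges: C E, B E, B D, A D; total weight 1+1+7+7 = 16.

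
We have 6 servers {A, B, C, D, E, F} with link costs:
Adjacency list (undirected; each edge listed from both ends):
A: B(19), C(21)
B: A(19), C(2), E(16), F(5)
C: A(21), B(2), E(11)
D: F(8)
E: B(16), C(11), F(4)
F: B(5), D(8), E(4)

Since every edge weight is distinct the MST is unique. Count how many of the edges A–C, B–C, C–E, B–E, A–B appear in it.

Sort edges by weight, then run Kruskal:
B–C (2): add — endpoints in different components.
E–F (4): add — endpoints in different components.
B–F (5): add — endpoints in different components.
D–F (8): add — endpoints in different components.
C–E (11): skip — C and E already connected.
B–E (16): skip — B and E already connected.
A–B (19): add — endpoints in different components.
MST edge set: {B–C, E–F, B–F, D–F, A–B}.
Of the listed edges, {B–C, A–B} are in the MST → 2.

2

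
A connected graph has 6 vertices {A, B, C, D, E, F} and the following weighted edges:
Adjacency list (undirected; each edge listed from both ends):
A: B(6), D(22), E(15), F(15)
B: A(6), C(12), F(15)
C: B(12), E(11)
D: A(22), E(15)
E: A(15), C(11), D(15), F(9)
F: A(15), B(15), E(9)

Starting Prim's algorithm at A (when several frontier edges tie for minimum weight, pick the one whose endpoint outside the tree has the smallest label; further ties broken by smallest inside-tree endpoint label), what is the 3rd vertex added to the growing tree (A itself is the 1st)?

Prim, starting at A.
Step 1: cheapest edge leaving the tree is A-B (6); add B.
Step 2: cheapest edge leaving the tree is B-C (12); add C.
Step 3: cheapest edge leaving the tree is C-E (11); add E.
Step 4: cheapest edge leaving the tree is E-F (9); add F.
Step 5: cheapest edge leaving the tree is D-E (15); add D.
Vertex order: A, B, C, E, F, D. The 3rd vertex is C.

C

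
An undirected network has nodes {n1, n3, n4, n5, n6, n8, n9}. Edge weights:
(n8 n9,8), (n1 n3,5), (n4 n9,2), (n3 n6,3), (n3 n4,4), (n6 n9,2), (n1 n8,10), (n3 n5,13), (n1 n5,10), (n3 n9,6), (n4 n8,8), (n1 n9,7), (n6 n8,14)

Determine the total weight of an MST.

Kruskal: consider edges lightest-first.
n4 n9 (2): add — endpoints in different components.
n6 n9 (2): add — endpoints in different components.
n3 n6 (3): add — endpoints in different components.
n3 n4 (4): skip — n3 and n4 already connected.
n1 n3 (5): add — endpoints in different components.
n3 n9 (6): skip — n3 and n9 already connected.
n1 n9 (7): skip — n1 and n9 already connected.
n4 n8 (8): add — endpoints in different components.
n8 n9 (8): skip — n8 and n9 already connected.
n1 n5 (10): add — endpoints in different components.
MST edges: n4 n9, n6 n9, n3 n6, n1 n3, n4 n8, n1 n5; total weight 2+2+3+5+8+10 = 30.

30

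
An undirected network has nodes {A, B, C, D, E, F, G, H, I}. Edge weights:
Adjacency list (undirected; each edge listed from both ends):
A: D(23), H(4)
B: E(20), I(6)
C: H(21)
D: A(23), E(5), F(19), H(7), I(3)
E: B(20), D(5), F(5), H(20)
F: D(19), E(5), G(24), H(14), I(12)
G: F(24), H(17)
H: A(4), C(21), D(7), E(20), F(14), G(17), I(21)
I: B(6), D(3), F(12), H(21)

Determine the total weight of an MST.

68

Prim's algorithm from I:
Step 1: cheapest edge leaving the tree is D I (3); add D.
Step 2: cheapest edge leaving the tree is D E (5); add E.
Step 3: cheapest edge leaving the tree is E F (5); add F.
Step 4: cheapest edge leaving the tree is B I (6); add B.
Step 5: cheapest edge leaving the tree is D H (7); add H.
Step 6: cheapest edge leaving the tree is A H (4); add A.
Step 7: cheapest edge leaving the tree is G H (17); add G.
Step 8: cheapest edge leaving the tree is C H (21); add C.
MST edges: D I, D E, E F, B I, D H, A H, G H, C H; total weight 3+5+5+6+7+4+17+21 = 68.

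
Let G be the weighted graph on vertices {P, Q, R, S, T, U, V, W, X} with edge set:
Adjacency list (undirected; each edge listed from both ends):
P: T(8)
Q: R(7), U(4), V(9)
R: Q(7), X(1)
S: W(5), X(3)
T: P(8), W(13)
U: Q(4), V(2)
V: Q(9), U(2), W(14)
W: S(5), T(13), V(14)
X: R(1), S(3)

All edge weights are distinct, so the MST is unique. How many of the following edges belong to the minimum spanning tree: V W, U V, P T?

Kruskal: consider edges lightest-first.
R X (1): add — endpoints in different components.
U V (2): add — endpoints in different components.
S X (3): add — endpoints in different components.
Q U (4): add — endpoints in different components.
S W (5): add — endpoints in different components.
Q R (7): add — endpoints in different components.
P T (8): add — endpoints in different components.
Q V (9): skip — V and Q already connected.
T W (13): add — endpoints in different components.
MST edge set: {R X, U V, S X, Q U, S W, Q R, P T, T W}.
Of the listed edges, {U V, P T} are in the MST → 2.

2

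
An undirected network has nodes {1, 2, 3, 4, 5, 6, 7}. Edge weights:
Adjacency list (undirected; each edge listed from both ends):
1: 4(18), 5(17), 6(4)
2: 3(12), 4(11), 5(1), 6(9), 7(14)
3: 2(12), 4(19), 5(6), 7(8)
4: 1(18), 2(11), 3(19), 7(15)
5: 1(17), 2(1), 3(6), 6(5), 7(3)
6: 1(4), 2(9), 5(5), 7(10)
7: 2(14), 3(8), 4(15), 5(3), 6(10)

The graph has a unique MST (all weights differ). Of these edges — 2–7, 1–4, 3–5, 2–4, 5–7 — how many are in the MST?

3

Sort edges by weight, then run Kruskal:
2–5 (1): add. Components now {1} {2,5} {3} {4} {6} {7}
5–7 (3): add. Components now {1} {2,5,7} {3} {4} {6}
1–6 (4): add. Components now {1,6} {2,5,7} {3} {4}
5–6 (5): add. Components now {1,2,5,6,7} {3} {4}
3–5 (6): add. Components now {1,2,3,5,6,7} {4}
3–7 (8): skip — 3 and 7 already connected.
2–6 (9): skip — 2 and 6 already connected.
6–7 (10): skip — 6 and 7 already connected.
2–4 (11): add. Components now {1,2,3,4,5,6,7}
MST edge set: {2–5, 5–7, 1–6, 5–6, 3–5, 2–4}.
Of the listed edges, {3–5, 2–4, 5–7} are in the MST → 3.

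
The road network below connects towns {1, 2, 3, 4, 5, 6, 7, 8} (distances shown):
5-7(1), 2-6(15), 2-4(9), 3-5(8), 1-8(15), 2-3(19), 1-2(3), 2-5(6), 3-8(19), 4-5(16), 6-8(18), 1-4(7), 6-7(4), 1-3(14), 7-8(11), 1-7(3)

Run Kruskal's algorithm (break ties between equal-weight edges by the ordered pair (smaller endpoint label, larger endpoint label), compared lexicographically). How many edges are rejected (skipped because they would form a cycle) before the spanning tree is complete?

2

Kruskal's algorithm — process edges by increasing weight (ties by edge label):
5-7 (1): add — endpoints in different components.
1-2 (3): add — endpoints in different components.
1-7 (3): add — endpoints in different components.
6-7 (4): add — endpoints in different components.
2-5 (6): skip — 2 and 5 already connected.
1-4 (7): add — endpoints in different components.
3-5 (8): add — endpoints in different components.
2-4 (9): skip — 2 and 4 already connected.
7-8 (11): add — endpoints in different components.
Edges rejected before the tree was complete: 2.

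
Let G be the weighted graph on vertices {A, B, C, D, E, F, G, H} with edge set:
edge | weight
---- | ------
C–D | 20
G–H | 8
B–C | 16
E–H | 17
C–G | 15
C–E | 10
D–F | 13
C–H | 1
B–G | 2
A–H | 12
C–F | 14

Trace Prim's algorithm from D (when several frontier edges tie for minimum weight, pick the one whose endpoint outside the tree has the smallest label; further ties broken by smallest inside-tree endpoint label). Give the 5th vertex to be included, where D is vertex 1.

Prim, starting at D.
Step 1: frontier [D–F 13, C–D 20] → take D–F (13); add F.
Step 2: frontier [C–D 20, C–F 14] → take C–F (14); add C.
Step 3: frontier [C–H 1, C–E 10, C–G 15, B–C 16] → take C–H (1); add H.
Step 4: frontier [C–E 10, C–G 15, B–C 16, G–H 8, A–H 12, E–H 17] → take G–H (8); add G.
Step 5: frontier [C–E 10, B–C 16, B–G 2, A–H 12, E–H 17] → take B–G (2); add B.
Step 6: frontier [C–E 10, A–H 12, E–H 17] → take C–E (10); add E.
Step 7: frontier [A–H 12] → take A–H (12); add A.
Vertex order: D, F, C, H, G, B, E, A. The 5th vertex is G.

G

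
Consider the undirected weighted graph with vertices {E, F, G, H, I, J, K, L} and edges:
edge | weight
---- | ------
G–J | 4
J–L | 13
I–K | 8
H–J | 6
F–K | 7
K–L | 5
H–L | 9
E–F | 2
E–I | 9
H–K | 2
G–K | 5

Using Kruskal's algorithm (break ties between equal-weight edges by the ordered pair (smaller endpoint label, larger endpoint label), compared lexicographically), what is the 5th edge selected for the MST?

Kruskal: consider edges lightest-first.
E–F (2): add — endpoints in different components.
H–K (2): add — endpoints in different components.
G–J (4): add — endpoints in different components.
G–K (5): add — endpoints in different components.
K–L (5): add — endpoints in different components.
H–J (6): skip — H and J already connected.
F–K (7): add — endpoints in different components.
I–K (8): add — endpoints in different components.
The 5th edge added is K–L.

K-L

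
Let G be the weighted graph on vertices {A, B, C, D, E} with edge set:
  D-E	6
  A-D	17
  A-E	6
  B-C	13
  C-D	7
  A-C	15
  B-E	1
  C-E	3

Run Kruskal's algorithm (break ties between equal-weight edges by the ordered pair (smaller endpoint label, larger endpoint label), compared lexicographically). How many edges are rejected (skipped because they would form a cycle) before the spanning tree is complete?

0

Kruskal: consider edges lightest-first.
B-E (1): add — endpoints in different components.
C-E (3): add — endpoints in different components.
A-E (6): add — endpoints in different components.
D-E (6): add — endpoints in different components.
Edges rejected before the tree was complete: 0.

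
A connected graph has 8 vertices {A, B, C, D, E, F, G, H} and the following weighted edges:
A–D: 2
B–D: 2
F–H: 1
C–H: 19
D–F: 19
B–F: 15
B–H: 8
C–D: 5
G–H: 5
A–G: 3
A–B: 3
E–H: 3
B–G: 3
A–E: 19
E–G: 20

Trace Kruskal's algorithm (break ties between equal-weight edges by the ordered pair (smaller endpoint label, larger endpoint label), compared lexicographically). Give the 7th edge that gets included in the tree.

G-H

Kruskal: consider edges lightest-first.
F–H (1): add — endpoints in different components.
A–D (2): add — endpoints in different components.
B–D (2): add — endpoints in different components.
A–B (3): skip — A and B already connected.
A–G (3): add — endpoints in different components.
B–G (3): skip — B and G already connected.
E–H (3): add — endpoints in different components.
C–D (5): add — endpoints in different components.
G–H (5): add — endpoints in different components.
The 7th edge added is G–H.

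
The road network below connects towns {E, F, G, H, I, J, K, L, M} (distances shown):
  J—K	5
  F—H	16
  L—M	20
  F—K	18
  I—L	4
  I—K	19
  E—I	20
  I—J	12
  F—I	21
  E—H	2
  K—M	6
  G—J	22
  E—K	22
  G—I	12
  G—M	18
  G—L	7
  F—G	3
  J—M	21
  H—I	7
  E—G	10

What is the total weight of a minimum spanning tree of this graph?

Kruskal's algorithm — process edges by increasing weight (ties by edge label):
E—H (2): add — endpoints in different components.
F—G (3): add — endpoints in different components.
I—L (4): add — endpoints in different components.
J—K (5): add — endpoints in different components.
K—M (6): add — endpoints in different components.
G—L (7): add — endpoints in different components.
H—I (7): add — endpoints in different components.
E—G (10): skip — E and G already connected.
G—I (12): skip — G and I already connected.
I—J (12): add — endpoints in different components.
MST edges: E—H, F—G, I—L, J—K, K—M, G—L, H—I, I—J; total weight 2+3+4+5+6+7+7+12 = 46.

46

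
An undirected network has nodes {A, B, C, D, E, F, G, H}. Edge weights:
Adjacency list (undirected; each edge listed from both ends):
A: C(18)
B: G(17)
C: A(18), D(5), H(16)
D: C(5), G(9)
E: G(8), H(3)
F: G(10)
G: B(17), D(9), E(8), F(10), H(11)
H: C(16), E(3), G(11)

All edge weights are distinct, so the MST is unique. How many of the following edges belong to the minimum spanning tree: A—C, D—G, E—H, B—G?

Kruskal: consider edges lightest-first.
E—H (3): add — endpoints in different components.
C—D (5): add — endpoints in different components.
E—G (8): add — endpoints in different components.
D—G (9): add — endpoints in different components.
F—G (10): add — endpoints in different components.
G—H (11): skip — G and H already connected.
C—H (16): skip — C and H already connected.
B—G (17): add — endpoints in different components.
A—C (18): add — endpoints in different components.
MST edge set: {E—H, C—D, E—G, D—G, F—G, B—G, A—C}.
Of the listed edges, {A—C, D—G, E—H, B—G} are in the MST → 4.

4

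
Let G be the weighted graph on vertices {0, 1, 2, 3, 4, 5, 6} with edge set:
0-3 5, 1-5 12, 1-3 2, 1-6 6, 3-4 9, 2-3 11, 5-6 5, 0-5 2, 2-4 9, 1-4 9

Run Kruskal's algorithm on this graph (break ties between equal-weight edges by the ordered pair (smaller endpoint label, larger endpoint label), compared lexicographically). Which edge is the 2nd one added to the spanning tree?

Kruskal's algorithm — process edges by increasing weight (ties by edge label):
0-5 (2): add. Components now {0,5} {1} {2} {3} {4} {6}
1-3 (2): add. Components now {0,5} {1,3} {2} {4} {6}
0-3 (5): add. Components now {0,1,3,5} {2} {4} {6}
5-6 (5): add. Components now {0,1,3,5,6} {2} {4}
1-6 (6): skip — 1 and 6 already connected.
1-4 (9): add. Components now {0,1,3,4,5,6} {2}
2-4 (9): add. Components now {0,1,2,3,4,5,6}
The 2nd edge added is 1-3.

1-3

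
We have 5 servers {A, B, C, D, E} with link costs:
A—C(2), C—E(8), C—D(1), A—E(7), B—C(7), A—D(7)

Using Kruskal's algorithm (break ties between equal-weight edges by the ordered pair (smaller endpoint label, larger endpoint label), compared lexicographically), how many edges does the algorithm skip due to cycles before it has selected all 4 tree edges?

1

Sort edges by weight, then run Kruskal:
C—D (1): add. Components now {A} {B} {C,D} {E}
A—C (2): add. Components now {A,C,D} {B} {E}
A—D (7): skip — A and D already connected.
A—E (7): add. Components now {A,C,D,E} {B}
B—C (7): add. Components now {A,B,C,D,E}
Edges rejected before the tree was complete: 1.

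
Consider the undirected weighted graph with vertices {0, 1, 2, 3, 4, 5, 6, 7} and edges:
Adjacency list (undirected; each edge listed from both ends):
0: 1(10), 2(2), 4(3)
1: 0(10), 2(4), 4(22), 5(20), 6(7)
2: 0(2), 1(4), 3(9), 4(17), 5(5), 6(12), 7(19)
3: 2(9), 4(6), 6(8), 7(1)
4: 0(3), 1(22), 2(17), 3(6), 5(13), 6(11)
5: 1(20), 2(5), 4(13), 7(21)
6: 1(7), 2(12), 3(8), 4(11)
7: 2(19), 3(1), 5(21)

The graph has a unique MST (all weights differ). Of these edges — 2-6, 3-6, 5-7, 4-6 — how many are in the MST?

0

Sort edges by weight, then run Kruskal:
3-7 (1): add — endpoints in different components.
0-2 (2): add — endpoints in different components.
0-4 (3): add — endpoints in different components.
1-2 (4): add — endpoints in different components.
2-5 (5): add — endpoints in different components.
3-4 (6): add — endpoints in different components.
1-6 (7): add — endpoints in different components.
MST edge set: {3-7, 0-2, 0-4, 1-2, 2-5, 3-4, 1-6}.
Of the listed edges, {} are in the MST → 0.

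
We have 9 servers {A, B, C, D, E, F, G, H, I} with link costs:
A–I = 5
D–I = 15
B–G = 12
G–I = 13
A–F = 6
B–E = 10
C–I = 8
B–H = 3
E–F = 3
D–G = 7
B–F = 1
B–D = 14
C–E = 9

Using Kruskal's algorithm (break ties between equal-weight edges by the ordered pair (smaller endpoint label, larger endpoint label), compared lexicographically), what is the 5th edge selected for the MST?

Kruskal: consider edges lightest-first.
B–F (1): add — endpoints in different components.
B–H (3): add — endpoints in different components.
E–F (3): add — endpoints in different components.
A–I (5): add — endpoints in different components.
A–F (6): add — endpoints in different components.
D–G (7): add — endpoints in different components.
C–I (8): add — endpoints in different components.
C–E (9): skip — C and E already connected.
B–E (10): skip — B and E already connected.
B–G (12): add — endpoints in different components.
The 5th edge added is A–F.

A-F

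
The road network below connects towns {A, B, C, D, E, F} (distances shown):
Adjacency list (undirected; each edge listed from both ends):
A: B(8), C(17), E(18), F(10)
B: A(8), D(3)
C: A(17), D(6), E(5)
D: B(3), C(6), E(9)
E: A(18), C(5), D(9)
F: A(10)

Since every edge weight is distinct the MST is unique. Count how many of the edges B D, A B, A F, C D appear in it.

Sort edges by weight, then run Kruskal:
B D (3): add. Components now {A} {B,D} {C} {E} {F}
C E (5): add. Components now {A} {B,D} {C,E} {F}
C D (6): add. Components now {A} {B,C,D,E} {F}
A B (8): add. Components now {A,B,C,D,E} {F}
D E (9): skip — D and E already connected.
A F (10): add. Components now {A,B,C,D,E,F}
MST edge set: {B D, C E, C D, A B, A F}.
Of the listed edges, {B D, A B, A F, C D} are in the MST → 4.

4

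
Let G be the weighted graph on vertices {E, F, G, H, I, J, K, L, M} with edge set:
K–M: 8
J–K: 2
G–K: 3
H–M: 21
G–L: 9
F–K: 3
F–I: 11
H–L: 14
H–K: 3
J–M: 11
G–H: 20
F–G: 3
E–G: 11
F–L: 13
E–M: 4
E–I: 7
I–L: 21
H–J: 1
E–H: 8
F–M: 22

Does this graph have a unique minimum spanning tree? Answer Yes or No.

No

Kruskal's algorithm — process edges by increasing weight (ties by edge label):
H–J (1): add — endpoints in different components.
J–K (2): add — endpoints in different components.
F–G (3): add — endpoints in different components.
F–K (3): add — endpoints in different components.
G–K (3): skip — G and K already connected.
H–K (3): skip — H and K already connected.
E–M (4): add — endpoints in different components.
E–I (7): add — endpoints in different components.
E–H (8): add — endpoints in different components.
K–M (8): skip — K and M already connected.
G–L (9): add — endpoints in different components.
Non-tree edge K–M has weight 8, equal to the heaviest edge on its tree cycle — swapping gives another MST of the same weight. Not unique.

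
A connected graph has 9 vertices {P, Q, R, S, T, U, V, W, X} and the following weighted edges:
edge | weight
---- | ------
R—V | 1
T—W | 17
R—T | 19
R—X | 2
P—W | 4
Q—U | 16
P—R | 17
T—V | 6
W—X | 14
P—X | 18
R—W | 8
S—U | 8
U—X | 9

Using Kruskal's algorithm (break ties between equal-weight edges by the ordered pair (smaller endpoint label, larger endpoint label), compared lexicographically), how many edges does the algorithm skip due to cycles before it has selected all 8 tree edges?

1

Sort edges by weight, then run Kruskal:
R—V (1): add — endpoints in different components.
R—X (2): add — endpoints in different components.
P—W (4): add — endpoints in different components.
T—V (6): add — endpoints in different components.
R—W (8): add — endpoints in different components.
S—U (8): add — endpoints in different components.
U—X (9): add — endpoints in different components.
W—X (14): skip — W and X already connected.
Q—U (16): add — endpoints in different components.
Edges rejected before the tree was complete: 1.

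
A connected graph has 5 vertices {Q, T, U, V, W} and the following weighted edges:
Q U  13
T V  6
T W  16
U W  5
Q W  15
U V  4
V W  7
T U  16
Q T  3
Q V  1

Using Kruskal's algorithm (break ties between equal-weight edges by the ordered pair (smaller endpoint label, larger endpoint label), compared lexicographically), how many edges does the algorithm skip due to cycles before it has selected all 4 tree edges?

0

Kruskal's algorithm — process edges by increasing weight (ties by edge label):
Q V (1): add. Components now {Q,V} {T} {W} {U}
Q T (3): add. Components now {Q,T,V} {W} {U}
U V (4): add. Components now {Q,T,U,V} {W}
U W (5): add. Components now {Q,T,U,V,W}
Edges rejected before the tree was complete: 0.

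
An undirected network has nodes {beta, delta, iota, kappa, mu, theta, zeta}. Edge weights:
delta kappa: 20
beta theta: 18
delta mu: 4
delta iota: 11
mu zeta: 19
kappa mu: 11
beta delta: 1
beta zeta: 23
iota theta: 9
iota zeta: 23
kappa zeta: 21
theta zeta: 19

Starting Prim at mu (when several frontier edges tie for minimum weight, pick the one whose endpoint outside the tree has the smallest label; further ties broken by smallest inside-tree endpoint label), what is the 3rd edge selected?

delta-iota

Grow the tree from mu using Prim:
Step 1: cheapest edge leaving the tree is delta mu (4); add delta.
Step 2: cheapest edge leaving the tree is beta delta (1); add beta.
Step 3: cheapest edge leaving the tree is delta iota (11); add iota.
Step 4: cheapest edge leaving the tree is iota theta (9); add theta.
Step 5: cheapest edge leaving the tree is kappa mu (11); add kappa.
Step 6: cheapest edge leaving the tree is mu zeta (19); add zeta.
The 3rd edge added is delta iota.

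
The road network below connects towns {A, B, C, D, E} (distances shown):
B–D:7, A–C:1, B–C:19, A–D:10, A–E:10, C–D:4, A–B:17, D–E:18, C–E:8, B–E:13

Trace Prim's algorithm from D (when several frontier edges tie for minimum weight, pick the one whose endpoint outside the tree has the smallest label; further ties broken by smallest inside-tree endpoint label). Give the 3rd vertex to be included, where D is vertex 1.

A

Grow the tree from D using Prim:
Step 1: frontier [C–D 4, B–D 7, A–D 10, D–E 18] → take C–D (4); add C.
Step 2: frontier [A–C 1, C–E 8, B–C 19, B–D 7, A–D 10, D–E 18] → take A–C (1); add A.
Step 3: frontier [A–E 10, A–B 17, C–E 8, B–C 19, B–D 7, D–E 18] → take B–D (7); add B.
Step 4: frontier [A–E 10, B–E 13, C–E 8, D–E 18] → take C–E (8); add E.
Vertex order: D, C, A, B, E. The 3rd vertex is A.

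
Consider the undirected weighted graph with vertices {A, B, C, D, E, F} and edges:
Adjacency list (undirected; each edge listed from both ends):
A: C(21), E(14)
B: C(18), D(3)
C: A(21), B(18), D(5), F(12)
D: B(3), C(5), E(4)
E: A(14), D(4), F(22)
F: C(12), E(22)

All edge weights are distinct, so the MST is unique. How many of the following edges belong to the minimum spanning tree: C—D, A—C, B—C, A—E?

Kruskal: consider edges lightest-first.
B—D (3): add — endpoints in different components.
D—E (4): add — endpoints in different components.
C—D (5): add — endpoints in different components.
C—F (12): add — endpoints in different components.
A—E (14): add — endpoints in different components.
MST edge set: {B—D, D—E, C—D, C—F, A—E}.
Of the listed edges, {C—D, A—E} are in the MST → 2.

2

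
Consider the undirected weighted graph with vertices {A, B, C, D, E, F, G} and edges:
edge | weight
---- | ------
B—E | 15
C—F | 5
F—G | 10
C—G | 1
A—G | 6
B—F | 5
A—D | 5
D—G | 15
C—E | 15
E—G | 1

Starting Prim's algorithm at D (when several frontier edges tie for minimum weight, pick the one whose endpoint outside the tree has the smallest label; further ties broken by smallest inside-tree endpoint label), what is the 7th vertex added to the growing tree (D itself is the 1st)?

Grow the tree from D using Prim:
Step 1: cheapest edge leaving the tree is A—D (5); add A.
Step 2: cheapest edge leaving the tree is A—G (6); add G.
Step 3: cheapest edge leaving the tree is C—G (1); add C.
Step 4: cheapest edge leaving the tree is E—G (1); add E.
Step 5: cheapest edge leaving the tree is C—F (5); add F.
Step 6: cheapest edge leaving the tree is B—F (5); add B.
Vertex order: D, A, G, C, E, F, B. The 7th vertex is B.

B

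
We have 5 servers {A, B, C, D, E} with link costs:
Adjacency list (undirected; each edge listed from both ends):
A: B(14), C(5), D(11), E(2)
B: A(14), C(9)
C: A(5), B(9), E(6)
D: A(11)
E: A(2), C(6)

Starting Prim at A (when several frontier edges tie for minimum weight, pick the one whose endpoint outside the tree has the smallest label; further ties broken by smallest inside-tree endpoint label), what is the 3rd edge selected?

B-C

Grow the tree from A using Prim:
Step 1: cheapest edge leaving the tree is A-E (2); add E.
Step 2: cheapest edge leaving the tree is A-C (5); add C.
Step 3: cheapest edge leaving the tree is B-C (9); add B.
Step 4: cheapest edge leaving the tree is A-D (11); add D.
The 3rd edge added is B-C.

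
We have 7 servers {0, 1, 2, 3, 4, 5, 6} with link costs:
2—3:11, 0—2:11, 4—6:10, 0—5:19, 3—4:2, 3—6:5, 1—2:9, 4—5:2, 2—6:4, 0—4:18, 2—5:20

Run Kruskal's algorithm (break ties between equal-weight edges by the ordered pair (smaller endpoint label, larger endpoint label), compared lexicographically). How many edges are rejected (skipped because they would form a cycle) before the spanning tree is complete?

1

Kruskal: consider edges lightest-first.
3—4 (2): add — endpoints in different components.
4—5 (2): add — endpoints in different components.
2—6 (4): add — endpoints in different components.
3—6 (5): add — endpoints in different components.
1—2 (9): add — endpoints in different components.
4—6 (10): skip — 4 and 6 already connected.
0—2 (11): add — endpoints in different components.
Edges rejected before the tree was complete: 1.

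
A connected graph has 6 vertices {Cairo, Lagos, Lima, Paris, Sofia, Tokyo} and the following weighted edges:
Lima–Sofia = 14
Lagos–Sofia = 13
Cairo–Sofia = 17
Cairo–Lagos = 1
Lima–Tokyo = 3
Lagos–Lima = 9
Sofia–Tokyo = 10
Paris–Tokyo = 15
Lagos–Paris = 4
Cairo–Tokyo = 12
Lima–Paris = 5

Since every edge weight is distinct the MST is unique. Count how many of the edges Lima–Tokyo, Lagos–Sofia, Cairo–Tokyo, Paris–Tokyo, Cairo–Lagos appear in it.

Sort edges by weight, then run Kruskal:
Cairo–Lagos (1): add — endpoints in different components.
Lima–Tokyo (3): add — endpoints in different components.
Lagos–Paris (4): add — endpoints in different components.
Lima–Paris (5): add — endpoints in different components.
Lagos–Lima (9): skip — Lagos and Lima already connected.
Sofia–Tokyo (10): add — endpoints in different components.
MST edge set: {Cairo–Lagos, Lima–Tokyo, Lagos–Paris, Lima–Paris, Sofia–Tokyo}.
Of the listed edges, {Lima–Tokyo, Cairo–Lagos} are in the MST → 2.

2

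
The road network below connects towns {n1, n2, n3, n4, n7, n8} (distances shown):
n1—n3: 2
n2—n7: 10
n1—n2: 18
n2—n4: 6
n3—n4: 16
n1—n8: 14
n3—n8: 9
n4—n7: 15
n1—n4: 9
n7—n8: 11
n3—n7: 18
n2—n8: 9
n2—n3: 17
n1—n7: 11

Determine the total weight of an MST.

36

Kruskal's algorithm — process edges by increasing weight (ties by edge label):
n1—n3 (2): add — endpoints in different components.
n2—n4 (6): add — endpoints in different components.
n1—n4 (9): add — endpoints in different components.
n2—n8 (9): add — endpoints in different components.
n3—n8 (9): skip — n8 and n3 already connected.
n2—n7 (10): add — endpoints in different components.
MST edges: n1—n3, n2—n4, n1—n4, n2—n8, n2—n7; total weight 2+6+9+9+10 = 36.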